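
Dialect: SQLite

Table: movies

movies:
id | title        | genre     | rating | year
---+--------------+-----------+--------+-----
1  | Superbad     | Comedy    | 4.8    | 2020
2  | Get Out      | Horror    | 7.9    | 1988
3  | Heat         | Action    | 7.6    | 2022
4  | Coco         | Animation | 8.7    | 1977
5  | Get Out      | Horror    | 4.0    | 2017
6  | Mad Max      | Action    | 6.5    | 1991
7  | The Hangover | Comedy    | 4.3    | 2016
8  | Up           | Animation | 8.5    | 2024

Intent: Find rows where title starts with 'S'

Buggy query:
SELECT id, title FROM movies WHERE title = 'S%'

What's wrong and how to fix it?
Bug: '=' compares the literal string including the % character; pattern matching needs LIKE

Fix: Use LIKE for wildcard pattern matching

Corrected query:
SELECT id, title FROM movies WHERE title LIKE 'S%'

Result:
id | title   
---+---------
1  | Superbad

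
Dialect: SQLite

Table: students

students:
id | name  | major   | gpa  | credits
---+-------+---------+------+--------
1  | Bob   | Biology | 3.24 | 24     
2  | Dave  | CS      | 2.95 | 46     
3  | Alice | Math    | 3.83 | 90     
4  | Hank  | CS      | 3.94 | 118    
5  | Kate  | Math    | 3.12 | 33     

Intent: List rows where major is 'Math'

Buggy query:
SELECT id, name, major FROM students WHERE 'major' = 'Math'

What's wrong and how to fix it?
Bug: 'major' in single quotes is a string literal, not the column; the comparison is literal-vs-literal and never true

Fix: Remove the quotes around the column name (or use double quotes for an identifier)

Corrected query:
SELECT id, name, major FROM students WHERE major = 'Math'

Result:
id | name  | major
---+-------+------
3  | Alice | Math 
5  | Kate  | Math 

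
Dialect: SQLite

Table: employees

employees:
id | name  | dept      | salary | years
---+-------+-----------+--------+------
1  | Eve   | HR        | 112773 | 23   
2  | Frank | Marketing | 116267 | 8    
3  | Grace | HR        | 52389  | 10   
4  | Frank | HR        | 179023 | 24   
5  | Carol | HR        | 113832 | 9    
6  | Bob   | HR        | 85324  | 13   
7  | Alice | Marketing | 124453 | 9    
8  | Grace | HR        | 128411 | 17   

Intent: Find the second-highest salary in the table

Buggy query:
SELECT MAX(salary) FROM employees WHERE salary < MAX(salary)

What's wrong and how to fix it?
Bug: The inner MAX is an aggregate inside WHERE, which is not allowed

Fix: Put the inner MAX in a scalar subquery

Corrected query:
SELECT MAX(salary) FROM employees WHERE salary < (SELECT MAX(salary) FROM employees)

Result:
MAX(salary)
-----------
128411     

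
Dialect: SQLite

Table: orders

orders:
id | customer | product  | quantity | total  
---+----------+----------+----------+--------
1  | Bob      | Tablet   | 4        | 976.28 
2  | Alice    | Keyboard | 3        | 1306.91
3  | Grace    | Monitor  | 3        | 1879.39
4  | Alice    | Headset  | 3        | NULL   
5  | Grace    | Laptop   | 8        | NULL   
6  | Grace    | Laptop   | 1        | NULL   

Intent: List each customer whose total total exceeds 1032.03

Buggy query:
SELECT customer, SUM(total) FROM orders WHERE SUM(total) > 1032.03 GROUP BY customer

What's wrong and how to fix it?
Bug: SUM(total) is an aggregate, but WHERE filters rows before aggregation

Fix: Move the aggregate condition to a HAVING clause

Corrected query:
SELECT customer, SUM(total) FROM orders GROUP BY customer HAVING SUM(total) > 1032.03

Result:
customer | SUM(total)
---------+-----------
Alice    | 1306.91   
Grace    | 1879.39   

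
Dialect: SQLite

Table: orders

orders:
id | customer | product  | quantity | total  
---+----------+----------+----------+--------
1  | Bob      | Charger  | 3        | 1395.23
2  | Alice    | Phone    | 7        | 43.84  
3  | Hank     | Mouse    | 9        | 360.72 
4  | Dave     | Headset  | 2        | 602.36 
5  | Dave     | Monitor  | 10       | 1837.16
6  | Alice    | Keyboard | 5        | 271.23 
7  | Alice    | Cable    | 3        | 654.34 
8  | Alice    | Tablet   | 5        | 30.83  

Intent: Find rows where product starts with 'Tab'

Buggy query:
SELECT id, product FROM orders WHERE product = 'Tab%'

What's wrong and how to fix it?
Bug: Wildcards only work with LIKE; '=' treats '%' as a literal character

Fix: Use LIKE for wildcard pattern matching

Corrected query:
SELECT id, product FROM orders WHERE product LIKE 'Tab%'

Result:
id | product
---+--------
8  | Tablet 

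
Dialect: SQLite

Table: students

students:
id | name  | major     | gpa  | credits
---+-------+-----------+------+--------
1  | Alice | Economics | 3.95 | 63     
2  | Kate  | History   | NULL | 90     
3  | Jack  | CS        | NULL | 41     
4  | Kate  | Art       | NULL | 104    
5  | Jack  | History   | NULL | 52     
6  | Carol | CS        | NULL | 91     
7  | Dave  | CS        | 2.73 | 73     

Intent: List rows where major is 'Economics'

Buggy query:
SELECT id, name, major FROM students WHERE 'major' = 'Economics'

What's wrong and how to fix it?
Bug: Single quotes denote string literals in SQL; the column name is being compared as a constant string

Fix: Reference the column as major without single quotes

Corrected query:
SELECT id, name, major FROM students WHERE major = 'Economics'

Result:
id | name  | major    
---+-------+----------
1  | Alice | Economics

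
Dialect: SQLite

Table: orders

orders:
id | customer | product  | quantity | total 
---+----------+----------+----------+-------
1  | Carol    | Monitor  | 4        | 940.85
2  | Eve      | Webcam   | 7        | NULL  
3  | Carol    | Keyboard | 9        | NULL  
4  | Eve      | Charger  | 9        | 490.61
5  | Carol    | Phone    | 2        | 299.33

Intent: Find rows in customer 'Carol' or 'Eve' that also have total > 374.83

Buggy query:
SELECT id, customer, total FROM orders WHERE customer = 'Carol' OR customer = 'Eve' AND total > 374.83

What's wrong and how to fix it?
Bug: Without parentheses, AND is evaluated before OR, so the total filter only applies to the 'Eve' branch

Fix: Group the OR with parentheses (or use IN), then AND the threshold

Corrected query:
SELECT id, customer, total FROM orders WHERE (customer = 'Carol' OR customer = 'Eve') AND total > 374.83

Result:
id | customer | total 
---+----------+-------
1  | Carol    | 940.85
4  | Eve      | 490.61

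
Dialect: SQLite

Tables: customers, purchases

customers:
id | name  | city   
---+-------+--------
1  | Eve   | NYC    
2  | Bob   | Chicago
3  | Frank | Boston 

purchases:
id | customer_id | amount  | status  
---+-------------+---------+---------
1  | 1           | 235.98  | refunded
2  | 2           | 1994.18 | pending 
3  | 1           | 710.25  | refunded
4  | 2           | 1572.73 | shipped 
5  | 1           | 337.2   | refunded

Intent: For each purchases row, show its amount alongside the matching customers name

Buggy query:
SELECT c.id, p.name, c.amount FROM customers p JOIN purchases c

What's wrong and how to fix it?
Bug: JOIN with no ON clause produces a cartesian product; every purchases row pairs with every customers row

Fix: Add ON c.customer_id = p.id to the JOIN

Corrected query:
SELECT c.id, p.name, c.amount FROM customers p JOIN purchases c ON c.customer_id = p.id

Result:
id | name | amount 
---+------+--------
1  | Eve  | 235.98 
2  | Bob  | 1994.18
3  | Eve  | 710.25 
4  | Bob  | 1572.73
5  | Eve  | 337.2  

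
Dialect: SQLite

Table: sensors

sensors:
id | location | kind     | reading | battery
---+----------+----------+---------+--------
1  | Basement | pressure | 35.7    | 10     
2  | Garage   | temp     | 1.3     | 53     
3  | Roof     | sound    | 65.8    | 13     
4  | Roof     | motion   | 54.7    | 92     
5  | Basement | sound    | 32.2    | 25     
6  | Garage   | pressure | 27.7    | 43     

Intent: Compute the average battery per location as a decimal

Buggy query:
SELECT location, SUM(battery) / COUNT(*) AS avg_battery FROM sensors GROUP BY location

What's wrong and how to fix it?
Bug: Both operands are integers, so '/' performs integer division and truncates

Fix: Cast one side to REAL so the division keeps the fractional part

Corrected query:
SELECT location, SUM(battery) * 1.0 / COUNT(*) AS avg_battery FROM sensors GROUP BY location

Result:
location | avg_battery
---------+------------
Basement | 17.5       
Garage   | 48         
Roof     | 52.5       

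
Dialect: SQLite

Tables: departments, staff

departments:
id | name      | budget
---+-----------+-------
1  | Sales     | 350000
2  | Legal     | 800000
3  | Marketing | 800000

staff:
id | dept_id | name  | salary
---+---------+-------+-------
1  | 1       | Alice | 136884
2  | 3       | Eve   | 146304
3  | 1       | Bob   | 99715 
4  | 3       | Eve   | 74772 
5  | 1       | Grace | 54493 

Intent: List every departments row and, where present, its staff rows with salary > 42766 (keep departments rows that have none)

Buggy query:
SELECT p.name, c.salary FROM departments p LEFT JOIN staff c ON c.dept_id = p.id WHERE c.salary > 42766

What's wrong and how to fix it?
Bug: Filtering c.salary in WHERE discards the NULL rows produced by LEFT JOIN, turning it into an inner join

Fix: Move the right-table condition into the ON clause so unmatched parents are kept

Corrected query:
SELECT p.name, c.salary FROM departments p LEFT JOIN staff c ON c.dept_id = p.id AND c.salary > 42766

Result:
name      | salary
----------+-------
Sales     | 54493 
Sales     | 99715 
Sales     | 136884
Legal     | NULL  
Marketing | 74772 
Marketing | 146304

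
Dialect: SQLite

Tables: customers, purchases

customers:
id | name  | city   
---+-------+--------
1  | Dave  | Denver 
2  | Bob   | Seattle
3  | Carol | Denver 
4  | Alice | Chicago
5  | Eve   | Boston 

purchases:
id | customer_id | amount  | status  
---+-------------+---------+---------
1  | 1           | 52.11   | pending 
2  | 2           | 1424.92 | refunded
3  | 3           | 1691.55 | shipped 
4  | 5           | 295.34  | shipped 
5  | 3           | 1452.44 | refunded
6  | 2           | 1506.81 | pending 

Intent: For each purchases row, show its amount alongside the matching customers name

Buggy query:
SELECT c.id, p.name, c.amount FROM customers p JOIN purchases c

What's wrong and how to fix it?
Bug: JOIN with no ON clause produces a cartesian product; every purchases row pairs with every customers row

Fix: Add ON c.customer_id = p.id to the JOIN

Corrected query:
SELECT c.id, p.name, c.amount FROM customers p JOIN purchases c ON c.customer_id = p.id

Result:
id | name  | amount 
---+-------+--------
1  | Dave  | 52.11  
2  | Bob   | 1424.92
3  | Carol | 1691.55
4  | Eve   | 295.34 
5  | Carol | 1452.44
6  | Bob   | 1506.81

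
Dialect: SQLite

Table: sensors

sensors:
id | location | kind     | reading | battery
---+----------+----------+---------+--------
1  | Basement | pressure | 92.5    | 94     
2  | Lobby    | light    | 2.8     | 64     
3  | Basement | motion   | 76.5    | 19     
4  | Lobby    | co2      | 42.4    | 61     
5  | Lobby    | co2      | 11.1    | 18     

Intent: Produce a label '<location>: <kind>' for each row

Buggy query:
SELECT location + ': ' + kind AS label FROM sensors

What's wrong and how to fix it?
Bug: SQLite uses || for string concatenation; + coerces text to numbers (yielding 0)

Fix: Replace + with || to concatenate text

Corrected query:
SELECT location || ': ' || kind AS label FROM sensors

Result:
label             
------------------
Basement: pressure
Lobby: light      
Basement: motion  
Lobby: co2        
Lobby: co2        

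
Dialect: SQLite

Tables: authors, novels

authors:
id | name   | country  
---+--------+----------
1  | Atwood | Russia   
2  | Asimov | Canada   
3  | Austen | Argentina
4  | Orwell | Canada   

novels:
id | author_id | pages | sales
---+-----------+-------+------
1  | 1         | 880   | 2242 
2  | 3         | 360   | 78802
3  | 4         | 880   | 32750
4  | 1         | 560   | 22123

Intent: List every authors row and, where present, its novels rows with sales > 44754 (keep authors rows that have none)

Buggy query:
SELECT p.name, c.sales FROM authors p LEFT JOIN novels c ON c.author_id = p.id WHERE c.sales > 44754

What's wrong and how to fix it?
Bug: A WHERE condition on the right-hand table after LEFT JOIN drops unmatched parents

Fix: Put 'c.sales > 44754' in the JOIN's ON clause instead of WHERE

Corrected query:
SELECT p.name, c.sales FROM authors p LEFT JOIN novels c ON c.author_id = p.id AND c.sales > 44754

Result:
name   | sales
-------+------
Atwood | NULL 
Asimov | NULL 
Austen | 78802
Orwell | NULL 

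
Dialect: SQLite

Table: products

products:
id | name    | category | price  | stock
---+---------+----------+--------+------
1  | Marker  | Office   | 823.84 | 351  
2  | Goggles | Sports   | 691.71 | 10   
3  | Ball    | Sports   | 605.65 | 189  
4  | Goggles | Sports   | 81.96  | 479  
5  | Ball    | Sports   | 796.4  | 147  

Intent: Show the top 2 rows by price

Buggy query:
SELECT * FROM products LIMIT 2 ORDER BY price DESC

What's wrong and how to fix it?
Bug: ORDER BY cannot follow LIMIT; LIMIT is the final clause

Fix: Swap the clauses: ORDER BY first, then LIMIT

Corrected query:
SELECT * FROM products ORDER BY price DESC LIMIT 2

Result:
id | name   | category | price  | stock
---+--------+----------+--------+------
1  | Marker | Office   | 823.84 | 351  
5  | Ball   | Sports   | 796.4  | 147  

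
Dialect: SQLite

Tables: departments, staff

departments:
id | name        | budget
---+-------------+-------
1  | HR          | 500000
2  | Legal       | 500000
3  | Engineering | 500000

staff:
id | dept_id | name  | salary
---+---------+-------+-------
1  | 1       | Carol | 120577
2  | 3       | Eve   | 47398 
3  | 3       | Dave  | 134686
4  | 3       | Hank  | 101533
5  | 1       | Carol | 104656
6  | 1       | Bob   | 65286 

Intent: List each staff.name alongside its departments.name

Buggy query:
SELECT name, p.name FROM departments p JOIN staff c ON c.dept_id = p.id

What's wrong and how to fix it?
Bug: 'name' exists in both joined tables, so the database can't tell which one is meant

Fix: Qualify the column with its table alias (c.name)

Corrected query:
SELECT c.name, p.name FROM departments p JOIN staff c ON c.dept_id = p.id

Result:
name  | name       
------+------------
Carol | HR         
Eve   | Engineering
Dave  | Engineering
Hank  | Engineering
Carol | HR         
Bob   | HR         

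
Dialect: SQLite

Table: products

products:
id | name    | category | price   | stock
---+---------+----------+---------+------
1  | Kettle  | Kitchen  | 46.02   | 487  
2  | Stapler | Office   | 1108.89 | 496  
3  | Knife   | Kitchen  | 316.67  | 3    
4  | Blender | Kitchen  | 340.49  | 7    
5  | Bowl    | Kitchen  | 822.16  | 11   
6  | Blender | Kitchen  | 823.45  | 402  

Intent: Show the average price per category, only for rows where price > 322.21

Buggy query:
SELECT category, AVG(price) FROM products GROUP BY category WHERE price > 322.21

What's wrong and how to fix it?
Bug: WHERE cannot follow GROUP BY

Fix: Move the WHERE clause before GROUP BY

Corrected query:
SELECT category, AVG(price) FROM products WHERE price > 322.21 GROUP BY category

Result:
category | AVG(price)
---------+-----------
Kitchen  | 662.033333
Office   | 1108.89   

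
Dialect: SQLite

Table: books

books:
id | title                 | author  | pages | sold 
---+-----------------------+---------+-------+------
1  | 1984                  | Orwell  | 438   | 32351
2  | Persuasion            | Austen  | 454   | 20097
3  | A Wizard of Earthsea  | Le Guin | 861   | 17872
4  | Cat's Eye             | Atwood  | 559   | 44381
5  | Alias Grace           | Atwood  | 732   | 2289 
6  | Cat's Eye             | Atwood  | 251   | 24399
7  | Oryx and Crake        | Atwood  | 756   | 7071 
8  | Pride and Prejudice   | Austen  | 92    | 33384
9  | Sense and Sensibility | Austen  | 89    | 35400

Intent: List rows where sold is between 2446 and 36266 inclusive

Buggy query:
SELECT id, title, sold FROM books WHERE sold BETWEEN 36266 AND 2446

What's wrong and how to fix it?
Bug: The bounds are reversed; BETWEEN a AND b requires a <= b to match anything

Fix: Write BETWEEN 2446 AND 36266

Corrected query:
SELECT id, title, sold FROM books WHERE sold BETWEEN 2446 AND 36266

Result:
id | title                 | sold 
---+-----------------------+------
1  | 1984                  | 32351
2  | Persuasion            | 20097
3  | A Wizard of Earthsea  | 17872
6  | Cat's Eye             | 24399
7  | Oryx and Crake        | 7071 
8  | Pride and Prejudice   | 33384
9  | Sense and Sensibility | 35400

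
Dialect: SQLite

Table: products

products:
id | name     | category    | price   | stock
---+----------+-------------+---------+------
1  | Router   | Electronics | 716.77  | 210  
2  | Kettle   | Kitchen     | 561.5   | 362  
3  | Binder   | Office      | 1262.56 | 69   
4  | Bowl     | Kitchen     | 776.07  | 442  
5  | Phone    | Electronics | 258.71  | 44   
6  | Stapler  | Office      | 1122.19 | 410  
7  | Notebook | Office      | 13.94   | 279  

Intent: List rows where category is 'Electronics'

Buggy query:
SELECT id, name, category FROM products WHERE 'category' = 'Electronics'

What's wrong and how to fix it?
Bug: 'category' in single quotes is a string literal, not the column; the comparison is literal-vs-literal and never true

Fix: Reference the column as category without single quotes

Corrected query:
SELECT id, name, category FROM products WHERE category = 'Electronics'

Result:
id | name   | category   
---+--------+------------
1  | Router | Electronics
5  | Phone  | Electronics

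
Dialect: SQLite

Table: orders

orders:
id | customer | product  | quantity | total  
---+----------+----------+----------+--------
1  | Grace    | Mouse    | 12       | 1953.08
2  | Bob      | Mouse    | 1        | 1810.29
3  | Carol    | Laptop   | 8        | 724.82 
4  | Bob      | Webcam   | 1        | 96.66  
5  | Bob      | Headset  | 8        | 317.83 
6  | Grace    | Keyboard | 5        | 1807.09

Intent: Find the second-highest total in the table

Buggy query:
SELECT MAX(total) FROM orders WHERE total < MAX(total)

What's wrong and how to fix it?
Bug: The inner MAX is an aggregate inside WHERE, which is not allowed

Fix: Put the inner MAX in a scalar subquery

Corrected query:
SELECT MAX(total) FROM orders WHERE total < (SELECT MAX(total) FROM orders)

Result:
MAX(total)
----------
1810.29   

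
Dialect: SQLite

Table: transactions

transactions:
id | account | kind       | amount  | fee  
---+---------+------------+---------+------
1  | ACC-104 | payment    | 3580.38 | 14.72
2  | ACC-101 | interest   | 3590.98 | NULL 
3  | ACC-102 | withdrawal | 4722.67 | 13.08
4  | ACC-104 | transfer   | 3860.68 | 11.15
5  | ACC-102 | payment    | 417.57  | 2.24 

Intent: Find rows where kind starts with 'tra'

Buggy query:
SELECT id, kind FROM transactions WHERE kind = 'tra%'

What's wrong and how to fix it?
Bug: Wildcards only work with LIKE; '=' treats '%' as a literal character

Fix: Use LIKE for wildcard pattern matching

Corrected query:
SELECT id, kind FROM transactions WHERE kind LIKE 'tra%'

Result:
id | kind    
---+---------
4  | transfer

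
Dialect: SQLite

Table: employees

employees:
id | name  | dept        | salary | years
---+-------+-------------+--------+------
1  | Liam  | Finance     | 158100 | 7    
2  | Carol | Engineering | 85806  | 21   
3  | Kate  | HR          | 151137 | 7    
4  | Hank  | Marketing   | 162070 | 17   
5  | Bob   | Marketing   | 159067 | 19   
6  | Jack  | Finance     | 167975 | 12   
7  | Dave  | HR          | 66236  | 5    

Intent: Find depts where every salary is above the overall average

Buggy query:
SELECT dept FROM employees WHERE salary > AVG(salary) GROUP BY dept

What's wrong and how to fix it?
Bug: AVG() is an aggregate; it can't sit directly in WHERE

Fix: Compute the overall average in a scalar subquery and compare each group's MIN against it in HAVING

Corrected query:
SELECT dept FROM employees GROUP BY dept HAVING MIN(salary) > (SELECT AVG(salary) FROM employees)

Result:
dept     
---------
Finance  
Marketing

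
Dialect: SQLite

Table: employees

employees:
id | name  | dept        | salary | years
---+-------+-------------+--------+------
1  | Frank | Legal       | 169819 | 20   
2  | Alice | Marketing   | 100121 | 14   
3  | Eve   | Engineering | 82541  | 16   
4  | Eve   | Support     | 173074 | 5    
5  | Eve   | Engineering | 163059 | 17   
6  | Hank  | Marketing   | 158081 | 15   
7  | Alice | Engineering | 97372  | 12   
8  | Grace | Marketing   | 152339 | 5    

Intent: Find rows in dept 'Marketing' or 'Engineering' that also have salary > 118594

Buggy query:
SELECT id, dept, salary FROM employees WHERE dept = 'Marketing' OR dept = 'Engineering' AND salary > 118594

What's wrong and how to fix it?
Bug: Without parentheses, AND is evaluated before OR, so the salary filter only applies to the 'Engineering' branch

Fix: Group the OR with parentheses (or use IN), then AND the threshold

Corrected query:
SELECT id, dept, salary FROM employees WHERE (dept = 'Marketing' OR dept = 'Engineering') AND salary > 118594

Result:
id | dept        | salary
---+-------------+-------
5  | Engineering | 163059
6  | Marketing   | 158081
8  | Marketing   | 152339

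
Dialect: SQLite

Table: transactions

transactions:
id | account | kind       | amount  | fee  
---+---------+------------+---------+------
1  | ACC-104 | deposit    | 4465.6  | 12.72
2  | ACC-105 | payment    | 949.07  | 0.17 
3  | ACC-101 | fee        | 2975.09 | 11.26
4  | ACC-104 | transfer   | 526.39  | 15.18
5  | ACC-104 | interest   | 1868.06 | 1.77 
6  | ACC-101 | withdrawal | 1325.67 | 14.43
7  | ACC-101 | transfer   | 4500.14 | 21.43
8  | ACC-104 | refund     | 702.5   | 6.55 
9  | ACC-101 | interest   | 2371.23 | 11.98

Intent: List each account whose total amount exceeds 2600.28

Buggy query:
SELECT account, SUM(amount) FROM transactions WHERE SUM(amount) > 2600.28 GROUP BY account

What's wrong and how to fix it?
Bug: SUM(amount) is an aggregate, but WHERE filters rows before aggregation

Fix: Move the aggregate condition to a HAVING clause

Corrected query:
SELECT account, SUM(amount) FROM transactions GROUP BY account HAVING SUM(amount) > 2600.28

Result:
account | SUM(amount)
--------+------------
ACC-101 | 11172.13   
ACC-104 | 7562.55    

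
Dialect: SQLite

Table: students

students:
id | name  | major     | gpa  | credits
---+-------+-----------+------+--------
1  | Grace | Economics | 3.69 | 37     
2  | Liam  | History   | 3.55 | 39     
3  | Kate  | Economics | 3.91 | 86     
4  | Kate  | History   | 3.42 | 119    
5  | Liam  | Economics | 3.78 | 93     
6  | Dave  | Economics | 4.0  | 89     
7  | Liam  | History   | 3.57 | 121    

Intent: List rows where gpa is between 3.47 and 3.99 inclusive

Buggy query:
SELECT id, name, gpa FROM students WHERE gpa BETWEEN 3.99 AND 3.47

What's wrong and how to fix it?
Bug: BETWEEN expects the lower bound first; with 3.99 AND 3.47 the range is empty

Fix: Write BETWEEN 3.47 AND 3.99

Corrected query:
SELECT id, name, gpa FROM students WHERE gpa BETWEEN 3.47 AND 3.99

Result:
id | name  | gpa 
---+-------+-----
1  | Grace | 3.69
2  | Liam  | 3.55
3  | Kate  | 3.91
5  | Liam  | 3.78
7  | Liam  | 3.57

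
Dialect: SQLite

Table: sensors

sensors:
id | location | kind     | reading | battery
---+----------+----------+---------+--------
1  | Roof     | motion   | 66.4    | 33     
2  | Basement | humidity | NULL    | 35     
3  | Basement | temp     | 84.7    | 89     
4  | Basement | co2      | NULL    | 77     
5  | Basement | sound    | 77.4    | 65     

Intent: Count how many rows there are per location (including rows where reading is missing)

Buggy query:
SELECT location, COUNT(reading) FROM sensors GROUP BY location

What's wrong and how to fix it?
Bug: COUNT(reading) skips NULLs, so groups with missing reading are undercounted

Fix: Use COUNT(*) to count all rows regardless of NULL

Corrected query:
SELECT location, COUNT(*) FROM sensors GROUP BY location

Result:
location | COUNT(*)
---------+---------
Basement | 4       
Roof     | 1       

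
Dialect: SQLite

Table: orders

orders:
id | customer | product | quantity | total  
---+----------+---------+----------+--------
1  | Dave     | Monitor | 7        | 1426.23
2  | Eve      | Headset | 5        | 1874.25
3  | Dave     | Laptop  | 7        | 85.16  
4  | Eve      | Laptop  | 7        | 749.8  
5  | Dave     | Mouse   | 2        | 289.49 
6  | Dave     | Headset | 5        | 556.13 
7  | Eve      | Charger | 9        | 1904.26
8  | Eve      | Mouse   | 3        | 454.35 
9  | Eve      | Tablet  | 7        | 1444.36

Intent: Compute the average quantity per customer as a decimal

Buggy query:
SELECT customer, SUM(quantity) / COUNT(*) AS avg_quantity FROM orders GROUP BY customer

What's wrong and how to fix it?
Bug: SUM(quantity) and COUNT(*) are both integers; the division truncates the fractional part

Fix: Multiply by 1.0 (or CAST to REAL) to force floating-point division

Corrected query:
SELECT customer, SUM(quantity) * 1.0 / COUNT(*) AS avg_quantity FROM orders GROUP BY customer

Result:
customer | avg_quantity
---------+-------------
Dave     | 5.25        
Eve      | 6.2         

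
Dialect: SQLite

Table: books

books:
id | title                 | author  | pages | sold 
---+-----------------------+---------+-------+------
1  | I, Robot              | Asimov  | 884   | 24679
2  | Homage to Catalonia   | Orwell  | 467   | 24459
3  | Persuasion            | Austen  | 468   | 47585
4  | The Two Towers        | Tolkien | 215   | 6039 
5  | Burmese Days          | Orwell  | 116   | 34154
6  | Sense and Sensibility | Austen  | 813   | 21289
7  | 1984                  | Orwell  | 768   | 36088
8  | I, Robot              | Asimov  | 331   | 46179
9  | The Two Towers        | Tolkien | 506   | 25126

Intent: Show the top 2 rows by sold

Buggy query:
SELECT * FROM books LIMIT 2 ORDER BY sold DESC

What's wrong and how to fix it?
Bug: LIMIT must come after ORDER BY

Fix: Swap the clauses: ORDER BY first, then LIMIT

Corrected query:
SELECT * FROM books ORDER BY sold DESC LIMIT 2

Result:
id | title      | author | pages | sold 
---+------------+--------+-------+------
3  | Persuasion | Austen | 468   | 47585
8  | I, Robot   | Asimov | 331   | 46179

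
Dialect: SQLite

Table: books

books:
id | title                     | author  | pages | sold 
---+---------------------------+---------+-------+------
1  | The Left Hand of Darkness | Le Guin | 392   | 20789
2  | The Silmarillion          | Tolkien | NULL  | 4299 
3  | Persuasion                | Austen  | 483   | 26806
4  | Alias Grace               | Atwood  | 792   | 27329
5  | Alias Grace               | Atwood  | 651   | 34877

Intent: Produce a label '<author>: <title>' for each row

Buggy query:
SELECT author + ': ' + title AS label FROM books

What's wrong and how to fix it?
Bug: SQLite uses || for string concatenation; + coerces text to numbers (yielding 0)

Fix: Use the || operator for string concatenation

Corrected query:
SELECT author || ': ' || title AS label FROM books

Result:
label                             
----------------------------------
Le Guin: The Left Hand of Darkness
Tolkien: The Silmarillion         
Austen: Persuasion                
Atwood: Alias Grace               
Atwood: Alias Grace               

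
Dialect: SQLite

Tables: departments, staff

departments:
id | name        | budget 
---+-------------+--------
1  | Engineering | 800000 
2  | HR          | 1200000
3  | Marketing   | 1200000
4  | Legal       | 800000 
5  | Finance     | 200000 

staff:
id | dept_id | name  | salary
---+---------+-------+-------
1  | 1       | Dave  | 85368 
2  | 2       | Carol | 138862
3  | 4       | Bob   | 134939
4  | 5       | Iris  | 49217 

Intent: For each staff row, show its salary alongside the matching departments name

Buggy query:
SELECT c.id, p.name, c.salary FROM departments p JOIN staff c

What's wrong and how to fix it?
Bug: JOIN with no ON clause produces a cartesian product; every staff row pairs with every departments row

Fix: Add ON c.dept_id = p.id to the JOIN

Corrected query:
SELECT c.id, p.name, c.salary FROM departments p JOIN staff c ON c.dept_id = p.id

Result:
id | name        | salary
---+-------------+-------
1  | Engineering | 85368 
2  | HR          | 138862
3  | Legal       | 134939
4  | Finance     | 49217 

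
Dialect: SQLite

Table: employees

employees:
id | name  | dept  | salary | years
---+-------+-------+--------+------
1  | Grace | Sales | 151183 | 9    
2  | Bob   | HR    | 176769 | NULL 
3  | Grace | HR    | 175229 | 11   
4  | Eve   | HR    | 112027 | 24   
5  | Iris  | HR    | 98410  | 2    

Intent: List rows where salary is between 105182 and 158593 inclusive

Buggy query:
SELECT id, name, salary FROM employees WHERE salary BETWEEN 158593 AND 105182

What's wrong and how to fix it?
Bug: The bounds are reversed; BETWEEN a AND b requires a <= b to match anything

Fix: Swap the bounds so the smaller value comes first

Corrected query:
SELECT id, name, salary FROM employees WHERE salary BETWEEN 105182 AND 158593

Result:
id | name  | salary
---+-------+-------
1  | Grace | 151183
4  | Eve   | 112027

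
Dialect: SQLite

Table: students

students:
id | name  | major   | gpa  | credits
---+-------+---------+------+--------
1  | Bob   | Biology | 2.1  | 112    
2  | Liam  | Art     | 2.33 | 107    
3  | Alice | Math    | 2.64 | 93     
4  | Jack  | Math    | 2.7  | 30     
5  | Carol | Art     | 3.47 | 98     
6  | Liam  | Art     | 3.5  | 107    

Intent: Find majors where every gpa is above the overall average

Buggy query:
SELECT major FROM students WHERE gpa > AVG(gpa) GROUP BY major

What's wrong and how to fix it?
Bug: WHERE evaluates per row before aggregation, so AVG() is unavailable

Fix: Compute the overall average in a scalar subquery and compare each group's MIN against it in HAVING

Corrected query:
SELECT major FROM students GROUP BY major HAVING MIN(gpa) > (SELECT AVG(gpa) FROM students)

Result:
(no rows)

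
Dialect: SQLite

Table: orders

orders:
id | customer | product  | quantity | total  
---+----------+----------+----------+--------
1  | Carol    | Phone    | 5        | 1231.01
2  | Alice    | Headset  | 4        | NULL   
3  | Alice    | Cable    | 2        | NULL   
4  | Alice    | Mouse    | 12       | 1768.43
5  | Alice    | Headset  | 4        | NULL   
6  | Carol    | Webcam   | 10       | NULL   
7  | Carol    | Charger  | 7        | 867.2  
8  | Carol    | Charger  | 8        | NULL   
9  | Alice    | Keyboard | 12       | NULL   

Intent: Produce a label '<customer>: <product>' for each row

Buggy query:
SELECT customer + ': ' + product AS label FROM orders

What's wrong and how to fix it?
Bug: SQLite uses || for string concatenation; + coerces text to numbers (yielding 0)

Fix: Replace + with || to concatenate text

Corrected query:
SELECT customer || ': ' || product AS label FROM orders

Result:
label          
---------------
Carol: Phone   
Alice: Headset 
Alice: Cable   
Alice: Mouse   
Alice: Headset 
Carol: Webcam  
Carol: Charger 
Carol: Charger 
Alice: Keyboard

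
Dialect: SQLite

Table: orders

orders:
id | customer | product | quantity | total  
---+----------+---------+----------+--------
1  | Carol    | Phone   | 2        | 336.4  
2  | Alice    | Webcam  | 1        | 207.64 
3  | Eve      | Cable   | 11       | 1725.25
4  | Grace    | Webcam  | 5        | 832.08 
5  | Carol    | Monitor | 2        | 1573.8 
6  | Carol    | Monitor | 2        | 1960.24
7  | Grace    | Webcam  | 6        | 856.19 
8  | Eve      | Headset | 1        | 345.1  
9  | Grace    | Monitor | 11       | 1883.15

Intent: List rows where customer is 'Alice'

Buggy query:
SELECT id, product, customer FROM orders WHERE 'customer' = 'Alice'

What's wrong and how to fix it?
Bug: Single quotes denote string literals in SQL; the column name is being compared as a constant string

Fix: Reference the column as customer without single quotes

Corrected query:
SELECT id, product, customer FROM orders WHERE customer = 'Alice'

Result:
id | product | customer
---+---------+---------
2  | Webcam  | Alice   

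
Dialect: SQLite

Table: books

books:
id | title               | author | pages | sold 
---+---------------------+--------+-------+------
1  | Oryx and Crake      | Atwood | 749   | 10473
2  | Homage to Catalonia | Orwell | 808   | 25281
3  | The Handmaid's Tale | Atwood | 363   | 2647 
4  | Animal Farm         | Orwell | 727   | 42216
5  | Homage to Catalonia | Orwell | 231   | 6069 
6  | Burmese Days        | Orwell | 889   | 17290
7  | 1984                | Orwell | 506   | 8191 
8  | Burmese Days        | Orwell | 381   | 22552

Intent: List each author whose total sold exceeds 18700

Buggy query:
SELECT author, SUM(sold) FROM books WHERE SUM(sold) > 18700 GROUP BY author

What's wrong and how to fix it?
Bug: WHERE runs before GROUP BY, so aggregates aren't available there

Fix: Use HAVING (which filters groups after aggregation) instead of WHERE

Corrected query:
SELECT author, SUM(sold) FROM books GROUP BY author HAVING SUM(sold) > 18700

Result:
author | SUM(sold)
-------+----------
Orwell | 121599   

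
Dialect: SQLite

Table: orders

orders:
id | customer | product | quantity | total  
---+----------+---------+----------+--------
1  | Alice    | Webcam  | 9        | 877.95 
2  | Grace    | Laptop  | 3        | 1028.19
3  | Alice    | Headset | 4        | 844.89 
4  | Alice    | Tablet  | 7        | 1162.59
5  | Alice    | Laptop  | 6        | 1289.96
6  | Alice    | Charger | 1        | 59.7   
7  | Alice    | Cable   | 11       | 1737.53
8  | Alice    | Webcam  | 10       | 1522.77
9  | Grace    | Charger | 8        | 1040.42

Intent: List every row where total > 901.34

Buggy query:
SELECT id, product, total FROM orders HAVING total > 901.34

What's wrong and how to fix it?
Bug: This is a non-aggregate query (no GROUP BY, no aggregates), so in SQLite the HAVING clause is invalid here; a row-level condition belongs in WHERE

Fix: Replace HAVING with WHERE since the condition applies to individual rows

Corrected query:
SELECT id, product, total FROM orders WHERE total > 901.34

Result:
id | product | total  
---+---------+--------
2  | Laptop  | 1028.19
4  | Tablet  | 1162.59
5  | Laptop  | 1289.96
7  | Cable   | 1737.53
8  | Webcam  | 1522.77
9  | Charger | 1040.42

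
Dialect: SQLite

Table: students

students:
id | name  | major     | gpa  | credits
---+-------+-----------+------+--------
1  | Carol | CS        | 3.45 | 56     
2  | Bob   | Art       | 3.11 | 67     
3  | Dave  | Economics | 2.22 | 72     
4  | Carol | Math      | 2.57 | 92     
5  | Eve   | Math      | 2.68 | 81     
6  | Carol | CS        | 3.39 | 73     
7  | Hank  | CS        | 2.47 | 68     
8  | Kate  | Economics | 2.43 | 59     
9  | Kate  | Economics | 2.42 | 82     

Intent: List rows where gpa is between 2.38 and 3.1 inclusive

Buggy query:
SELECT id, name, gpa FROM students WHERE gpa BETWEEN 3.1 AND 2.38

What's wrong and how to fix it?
Bug: The bounds are reversed; BETWEEN a AND b requires a <= b to match anything

Fix: Swap the bounds so the smaller value comes first

Corrected query:
SELECT id, name, gpa FROM students WHERE gpa BETWEEN 2.38 AND 3.1

Result:
id | name  | gpa 
---+-------+-----
4  | Carol | 2.57
5  | Eve   | 2.68
7  | Hank  | 2.47
8  | Kate  | 2.43
9  | Kate  | 2.42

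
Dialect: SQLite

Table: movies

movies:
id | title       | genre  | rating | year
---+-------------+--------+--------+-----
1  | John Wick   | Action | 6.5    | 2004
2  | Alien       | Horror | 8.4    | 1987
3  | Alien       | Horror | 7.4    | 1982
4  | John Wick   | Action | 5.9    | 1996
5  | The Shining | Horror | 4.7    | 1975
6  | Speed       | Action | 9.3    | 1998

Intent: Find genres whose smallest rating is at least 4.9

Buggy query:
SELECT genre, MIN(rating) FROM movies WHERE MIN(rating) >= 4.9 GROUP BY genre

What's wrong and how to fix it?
Bug: MIN() in WHERE is a misuse of aggregate

Fix: Use HAVING for the per-group MIN condition

Corrected query:
SELECT genre, MIN(rating) FROM movies GROUP BY genre HAVING MIN(rating) >= 4.9

Result:
genre  | MIN(rating)
-------+------------
Action | 5.9        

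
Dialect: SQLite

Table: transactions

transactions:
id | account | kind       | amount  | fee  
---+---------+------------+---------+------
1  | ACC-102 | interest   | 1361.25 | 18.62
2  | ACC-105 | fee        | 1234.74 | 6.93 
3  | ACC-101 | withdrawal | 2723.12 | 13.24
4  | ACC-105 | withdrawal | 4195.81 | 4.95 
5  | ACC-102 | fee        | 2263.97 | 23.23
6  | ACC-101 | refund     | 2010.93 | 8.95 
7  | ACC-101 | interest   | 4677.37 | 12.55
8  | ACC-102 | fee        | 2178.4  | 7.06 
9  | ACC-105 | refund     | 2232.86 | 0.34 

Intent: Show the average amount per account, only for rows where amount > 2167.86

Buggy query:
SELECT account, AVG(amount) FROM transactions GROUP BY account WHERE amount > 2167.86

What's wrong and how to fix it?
Bug: Row-level WHERE must come before GROUP BY in the clause order

Fix: Place WHERE between FROM and GROUP BY

Corrected query:
SELECT account, AVG(amount) FROM transactions WHERE amount > 2167.86 GROUP BY account

Result:
account | AVG(amount)
--------+------------
ACC-101 | 3700.245   
ACC-102 | 2221.185   
ACC-105 | 3214.335   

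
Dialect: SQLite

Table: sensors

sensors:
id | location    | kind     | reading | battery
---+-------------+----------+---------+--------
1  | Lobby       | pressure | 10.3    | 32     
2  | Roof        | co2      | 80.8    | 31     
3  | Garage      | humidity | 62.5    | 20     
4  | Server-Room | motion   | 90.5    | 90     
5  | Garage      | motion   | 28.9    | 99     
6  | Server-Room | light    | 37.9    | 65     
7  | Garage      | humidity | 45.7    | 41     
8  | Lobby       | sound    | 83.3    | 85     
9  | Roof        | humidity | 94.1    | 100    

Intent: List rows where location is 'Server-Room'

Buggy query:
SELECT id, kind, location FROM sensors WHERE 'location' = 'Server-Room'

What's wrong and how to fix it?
Bug: 'location' in single quotes is a string literal, not the column; the comparison is literal-vs-literal and never true

Fix: Remove the quotes around the column name (or use double quotes for an identifier)

Corrected query:
SELECT id, kind, location FROM sensors WHERE location = 'Server-Room'

Result:
id | kind   | location   
---+--------+------------
4  | motion | Server-Room
6  | light  | Server-Room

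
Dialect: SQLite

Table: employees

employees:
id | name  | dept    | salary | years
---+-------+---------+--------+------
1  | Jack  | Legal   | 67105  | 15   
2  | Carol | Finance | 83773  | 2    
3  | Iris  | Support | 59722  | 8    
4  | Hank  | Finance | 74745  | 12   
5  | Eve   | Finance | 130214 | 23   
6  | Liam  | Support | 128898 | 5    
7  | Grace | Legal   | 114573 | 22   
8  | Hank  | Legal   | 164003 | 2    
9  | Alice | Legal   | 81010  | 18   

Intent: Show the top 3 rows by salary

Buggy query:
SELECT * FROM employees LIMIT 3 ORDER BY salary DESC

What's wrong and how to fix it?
Bug: ORDER BY cannot follow LIMIT; LIMIT is the final clause

Fix: Swap the clauses: ORDER BY first, then LIMIT

Corrected query:
SELECT * FROM employees ORDER BY salary DESC LIMIT 3

Result:
id | name | dept    | salary | years
---+------+---------+--------+------
8  | Hank | Legal   | 164003 | 2    
5  | Eve  | Finance | 130214 | 23   
6  | Liam | Support | 128898 | 5    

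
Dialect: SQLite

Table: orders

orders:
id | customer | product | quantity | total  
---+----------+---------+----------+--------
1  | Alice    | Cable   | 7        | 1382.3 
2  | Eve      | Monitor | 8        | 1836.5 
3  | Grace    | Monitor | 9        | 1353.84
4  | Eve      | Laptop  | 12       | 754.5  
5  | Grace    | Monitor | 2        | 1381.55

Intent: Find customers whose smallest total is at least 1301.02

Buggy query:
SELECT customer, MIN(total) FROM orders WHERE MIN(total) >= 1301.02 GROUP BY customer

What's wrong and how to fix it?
Bug: MIN() in WHERE is a misuse of aggregate

Fix: Use HAVING for the per-group MIN condition

Corrected query:
SELECT customer, MIN(total) FROM orders GROUP BY customer HAVING MIN(total) >= 1301.02

Result:
customer | MIN(total)
---------+-----------
Alice    | 1382.3    
Grace    | 1353.84   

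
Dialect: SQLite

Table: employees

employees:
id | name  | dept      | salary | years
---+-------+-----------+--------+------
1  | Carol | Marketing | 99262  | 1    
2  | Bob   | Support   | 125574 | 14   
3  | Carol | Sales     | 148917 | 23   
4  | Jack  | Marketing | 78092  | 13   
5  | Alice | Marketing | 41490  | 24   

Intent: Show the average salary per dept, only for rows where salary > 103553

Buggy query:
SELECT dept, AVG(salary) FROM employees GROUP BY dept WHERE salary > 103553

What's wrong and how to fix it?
Bug: Row-level WHERE must come before GROUP BY in the clause order

Fix: Move the WHERE clause before GROUP BY

Corrected query:
SELECT dept, AVG(salary) FROM employees WHERE salary > 103553 GROUP BY dept

Result:
dept    | AVG(salary)
--------+------------
Sales   | 148917     
Support | 125574     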